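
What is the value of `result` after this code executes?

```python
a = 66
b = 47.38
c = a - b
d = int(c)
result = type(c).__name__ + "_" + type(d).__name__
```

a is int; b is float; c is float; d is int; result = 'float_int'

'float_int'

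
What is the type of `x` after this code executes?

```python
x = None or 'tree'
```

'or' with None returns the other truthy value (str)

str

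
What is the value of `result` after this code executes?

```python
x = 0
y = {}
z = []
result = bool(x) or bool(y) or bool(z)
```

x = 0; y = {}; z = []; result = False

False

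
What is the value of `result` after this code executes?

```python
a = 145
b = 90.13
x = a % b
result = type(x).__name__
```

a is int; b is float; x is float; result = 'float'

'float'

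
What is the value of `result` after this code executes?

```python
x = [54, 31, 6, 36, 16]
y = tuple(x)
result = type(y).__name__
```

x is list; y is tuple; result = 'tuple'

'tuple'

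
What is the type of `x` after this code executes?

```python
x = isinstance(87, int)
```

isinstance() returns bool

bool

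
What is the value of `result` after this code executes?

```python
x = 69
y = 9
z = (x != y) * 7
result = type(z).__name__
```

x is int; y is int; z is int; result = 'int'

'int'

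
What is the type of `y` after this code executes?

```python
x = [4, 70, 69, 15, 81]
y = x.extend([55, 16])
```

list.extend() returns None

NoneType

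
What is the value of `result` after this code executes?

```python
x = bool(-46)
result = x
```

x = True; result = True

True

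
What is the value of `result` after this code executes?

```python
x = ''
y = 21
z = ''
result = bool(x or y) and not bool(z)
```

x = ''; y = 21; z = ''; result = True

True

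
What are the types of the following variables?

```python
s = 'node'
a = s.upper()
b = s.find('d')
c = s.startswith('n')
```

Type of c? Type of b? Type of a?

startswith() returns bool; find() returns int; upper() returns str

bool, int, str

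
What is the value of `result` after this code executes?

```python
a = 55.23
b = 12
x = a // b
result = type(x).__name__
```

a is float; b is int; x is float; result = 'float'

'float'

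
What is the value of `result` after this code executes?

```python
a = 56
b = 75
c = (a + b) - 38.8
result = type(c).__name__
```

a is int; b is int; c is float; result = 'float'

'float'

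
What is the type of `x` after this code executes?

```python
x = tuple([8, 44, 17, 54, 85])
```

tuple() constructor returns tuple

tuple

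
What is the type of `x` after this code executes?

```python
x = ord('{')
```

ord() returns int (code point)

int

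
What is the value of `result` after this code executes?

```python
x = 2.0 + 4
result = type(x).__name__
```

x is float; result = 'float'

'float'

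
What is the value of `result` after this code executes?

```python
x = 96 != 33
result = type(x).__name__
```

x is bool; result = 'bool'

'bool'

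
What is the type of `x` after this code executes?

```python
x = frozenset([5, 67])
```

frozenset() returns frozenset

frozenset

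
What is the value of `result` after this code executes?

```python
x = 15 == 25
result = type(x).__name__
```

x is bool; result = 'bool'

'bool'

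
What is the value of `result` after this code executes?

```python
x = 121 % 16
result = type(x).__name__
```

x is int; result = 'int'

'int'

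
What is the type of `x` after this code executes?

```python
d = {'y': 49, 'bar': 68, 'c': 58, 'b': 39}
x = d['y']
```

Accessing dict[str, int] with str key returns int

int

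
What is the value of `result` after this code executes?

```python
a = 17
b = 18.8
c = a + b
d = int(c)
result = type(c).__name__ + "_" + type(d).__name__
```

a is int; b is float; c is float; d is int; result = 'float_int'

'float_int'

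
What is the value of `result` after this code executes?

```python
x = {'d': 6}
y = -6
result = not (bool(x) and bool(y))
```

x = {'d': 6}; y = -6; result = False

False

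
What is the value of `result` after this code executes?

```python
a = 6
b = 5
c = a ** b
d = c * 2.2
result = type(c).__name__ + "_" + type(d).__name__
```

a is int; b is int; c is int; d is float; result = 'int_float'

'int_float'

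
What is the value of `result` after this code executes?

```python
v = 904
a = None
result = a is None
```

v = 904; a = None; result = True

True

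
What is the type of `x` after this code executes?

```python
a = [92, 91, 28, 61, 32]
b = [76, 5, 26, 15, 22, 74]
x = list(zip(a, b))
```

list(zip()) returns a list of tuples

list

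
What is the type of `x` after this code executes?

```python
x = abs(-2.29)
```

abs() of float returns float

float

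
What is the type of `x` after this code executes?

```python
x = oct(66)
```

oct() returns str representation

str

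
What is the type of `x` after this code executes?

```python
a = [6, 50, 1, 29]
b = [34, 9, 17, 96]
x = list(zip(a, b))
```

list(zip()) returns a list of tuples

list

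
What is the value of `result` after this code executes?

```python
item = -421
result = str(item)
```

item = -421; result = '-421'

'-421'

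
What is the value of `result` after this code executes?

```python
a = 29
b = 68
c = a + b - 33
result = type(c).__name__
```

a is int; b is int; c is int; result = 'int'

'int'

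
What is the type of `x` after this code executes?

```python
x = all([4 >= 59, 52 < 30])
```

all() returns bool

bool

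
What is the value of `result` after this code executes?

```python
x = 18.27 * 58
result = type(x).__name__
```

x is float; result = 'float'

'float'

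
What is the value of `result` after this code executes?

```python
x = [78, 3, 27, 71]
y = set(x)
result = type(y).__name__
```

x is list; y is set; result = 'set'

'set'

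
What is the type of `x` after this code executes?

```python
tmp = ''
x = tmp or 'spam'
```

'or' returns first truthy value (str)

str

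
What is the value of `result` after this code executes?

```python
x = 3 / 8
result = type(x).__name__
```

x is float; result = 'float'

'float'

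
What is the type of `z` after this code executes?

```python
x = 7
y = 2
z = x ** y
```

positive int ** positive int = int

int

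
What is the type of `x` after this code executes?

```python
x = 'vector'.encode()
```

str.encode() returns bytes

bytes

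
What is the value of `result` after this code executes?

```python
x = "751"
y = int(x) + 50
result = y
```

x = '751'; y = 801; result = 801

801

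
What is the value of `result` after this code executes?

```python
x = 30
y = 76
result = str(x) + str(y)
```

x = 30; y = 76; result = '3076'

'3076'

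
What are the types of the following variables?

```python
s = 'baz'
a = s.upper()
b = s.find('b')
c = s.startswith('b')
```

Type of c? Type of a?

startswith() returns bool; upper() returns str

bool, str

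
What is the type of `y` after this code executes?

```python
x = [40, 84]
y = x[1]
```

Indexing list[int] returns int

int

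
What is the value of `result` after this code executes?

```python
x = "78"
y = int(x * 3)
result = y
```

x = '78'; y = 787878; result = 787878

787878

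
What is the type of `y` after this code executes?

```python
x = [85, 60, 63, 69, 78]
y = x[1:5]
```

Slicing a list returns a list

list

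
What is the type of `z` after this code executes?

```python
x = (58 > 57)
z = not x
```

'not' returns bool

bool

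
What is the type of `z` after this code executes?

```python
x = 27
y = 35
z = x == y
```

Equality comparison returns bool

bool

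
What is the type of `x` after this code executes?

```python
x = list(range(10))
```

list(range()) returns list

list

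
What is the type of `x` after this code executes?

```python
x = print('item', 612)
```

print() returns None

NoneType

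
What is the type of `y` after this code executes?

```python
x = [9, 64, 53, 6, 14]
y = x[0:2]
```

Slicing a list returns a list

list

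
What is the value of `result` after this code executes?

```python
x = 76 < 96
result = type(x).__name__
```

x is bool; result = 'bool'

'bool'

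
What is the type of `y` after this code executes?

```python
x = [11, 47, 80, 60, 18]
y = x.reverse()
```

list.reverse() returns None

NoneType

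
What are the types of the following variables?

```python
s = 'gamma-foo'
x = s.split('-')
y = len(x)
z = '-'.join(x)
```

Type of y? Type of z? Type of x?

len() returns int; str.join() returns str; str.split() returns list

int, str, list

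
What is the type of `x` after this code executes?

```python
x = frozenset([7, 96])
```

frozenset() returns frozenset

frozenset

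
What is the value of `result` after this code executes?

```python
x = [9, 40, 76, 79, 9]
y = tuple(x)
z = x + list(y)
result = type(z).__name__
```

x is list; y is tuple; z is list; result = 'list'

'list'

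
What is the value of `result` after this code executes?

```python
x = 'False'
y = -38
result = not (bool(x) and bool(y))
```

x = 'False'; y = -38; result = False

False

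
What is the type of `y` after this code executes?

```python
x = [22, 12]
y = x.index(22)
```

list.index() returns int

int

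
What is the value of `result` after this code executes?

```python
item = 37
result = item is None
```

item = 37; result = False

False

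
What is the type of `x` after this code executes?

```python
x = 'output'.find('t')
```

str.find() returns int index

int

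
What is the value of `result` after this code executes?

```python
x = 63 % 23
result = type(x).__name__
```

x is int; result = 'int'

'int'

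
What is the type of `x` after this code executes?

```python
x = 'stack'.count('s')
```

str.count() returns int

int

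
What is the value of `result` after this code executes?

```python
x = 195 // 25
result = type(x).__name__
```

x is int; result = 'int'

'int'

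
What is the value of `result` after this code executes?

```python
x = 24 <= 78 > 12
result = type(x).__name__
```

x is bool; result = 'bool'

'bool'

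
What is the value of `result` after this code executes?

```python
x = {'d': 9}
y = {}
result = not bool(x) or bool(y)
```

x = {'d': 9}; y = {}; result = False

False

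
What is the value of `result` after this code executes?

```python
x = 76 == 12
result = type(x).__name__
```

x is bool; result = 'bool'

'bool'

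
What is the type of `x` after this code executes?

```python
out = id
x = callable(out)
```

callable() returns bool

bool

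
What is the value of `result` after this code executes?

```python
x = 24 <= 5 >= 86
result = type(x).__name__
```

x is bool; result = 'bool'

'bool'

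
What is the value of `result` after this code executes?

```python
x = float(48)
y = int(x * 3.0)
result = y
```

x = 48.0; y = 144; result = 144

144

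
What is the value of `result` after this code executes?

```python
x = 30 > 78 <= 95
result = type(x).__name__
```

x is bool; result = 'bool'

'bool'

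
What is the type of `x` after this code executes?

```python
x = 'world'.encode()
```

str.encode() returns bytes

bytes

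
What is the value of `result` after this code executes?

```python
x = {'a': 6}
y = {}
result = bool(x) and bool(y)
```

x = {'a': 6}; y = {}; result = False

False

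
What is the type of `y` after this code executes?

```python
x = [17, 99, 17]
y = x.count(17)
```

list.count() returns int

int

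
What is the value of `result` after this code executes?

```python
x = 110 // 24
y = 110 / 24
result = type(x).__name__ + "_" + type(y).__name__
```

x is int; y is float; result = 'int_float'

'int_float'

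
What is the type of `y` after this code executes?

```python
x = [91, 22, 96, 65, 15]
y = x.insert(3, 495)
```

list.insert() returns None

NoneType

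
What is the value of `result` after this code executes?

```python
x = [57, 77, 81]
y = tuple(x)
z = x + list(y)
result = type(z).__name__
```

x is list; y is tuple; z is list; result = 'list'

'list'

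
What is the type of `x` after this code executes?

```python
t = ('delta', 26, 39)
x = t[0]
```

Index 0 of tuple is a str literal

str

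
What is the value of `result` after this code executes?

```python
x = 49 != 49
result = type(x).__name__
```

x is bool; result = 'bool'

'bool'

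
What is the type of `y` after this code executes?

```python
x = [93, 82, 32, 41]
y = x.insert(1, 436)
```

list.insert() returns None

NoneType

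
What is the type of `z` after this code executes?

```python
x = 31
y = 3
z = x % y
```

int % int = int

int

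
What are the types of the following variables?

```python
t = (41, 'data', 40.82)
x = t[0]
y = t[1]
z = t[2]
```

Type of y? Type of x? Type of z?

tuple[1] is str; tuple[0] is int; tuple[2] is float

str, int, float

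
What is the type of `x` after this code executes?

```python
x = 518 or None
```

'or' returns first truthy value

int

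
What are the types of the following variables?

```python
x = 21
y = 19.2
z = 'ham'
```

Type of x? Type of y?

x is assigned a bare integer (no decimal point), so it is an int; y is assigned a number with a decimal point, so it is a float

int, float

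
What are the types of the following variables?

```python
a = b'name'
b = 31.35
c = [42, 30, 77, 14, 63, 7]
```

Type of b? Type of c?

b is assigned a number with a decimal point, so it is a float; c is assigned a list literal (square brackets)

float, list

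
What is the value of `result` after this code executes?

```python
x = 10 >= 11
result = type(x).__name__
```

x is bool; result = 'bool'

'bool'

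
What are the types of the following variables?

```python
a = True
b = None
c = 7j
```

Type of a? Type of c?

a is assigned the constant True, which has type bool; c is assigned 7j, an imaginary literal (j suffix), which has type complex

bool, complex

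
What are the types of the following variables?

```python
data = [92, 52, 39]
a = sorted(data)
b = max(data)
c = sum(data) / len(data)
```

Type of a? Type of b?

sorted() returns list; max of ints returns int

list, int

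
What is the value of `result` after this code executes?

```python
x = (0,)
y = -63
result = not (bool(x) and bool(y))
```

x = (0,); y = -63; result = False

False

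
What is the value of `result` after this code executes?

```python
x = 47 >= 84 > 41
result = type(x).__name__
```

x is bool; result = 'bool'

'bool'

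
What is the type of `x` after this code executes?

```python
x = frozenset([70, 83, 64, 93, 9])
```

frozenset() returns frozenset

frozenset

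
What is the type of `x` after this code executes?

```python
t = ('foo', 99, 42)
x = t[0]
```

Index 0 of tuple is a str literal

str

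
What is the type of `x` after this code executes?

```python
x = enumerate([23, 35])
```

enumerate() returns an enumerate object

enumerate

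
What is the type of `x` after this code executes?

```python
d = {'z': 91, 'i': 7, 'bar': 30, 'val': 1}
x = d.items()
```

dict.items() returns dict_items view

dict_items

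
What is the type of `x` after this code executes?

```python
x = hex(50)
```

hex() returns str representation

str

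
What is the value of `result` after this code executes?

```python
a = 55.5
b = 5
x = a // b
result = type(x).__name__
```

a is float; b is int; x is float; result = 'float'

'float'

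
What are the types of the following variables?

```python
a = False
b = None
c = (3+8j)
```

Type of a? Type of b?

a is assigned the constant False, which has type bool; b is assigned None, whose type is NoneType

bool, NoneType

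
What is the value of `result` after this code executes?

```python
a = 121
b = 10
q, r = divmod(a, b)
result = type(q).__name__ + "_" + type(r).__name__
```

a is int; b is int; q is int; r is int; result = 'int_int'

'int_int'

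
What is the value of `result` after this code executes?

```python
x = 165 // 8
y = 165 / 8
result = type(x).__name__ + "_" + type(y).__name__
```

x is int; y is float; result = 'int_float'

'int_float'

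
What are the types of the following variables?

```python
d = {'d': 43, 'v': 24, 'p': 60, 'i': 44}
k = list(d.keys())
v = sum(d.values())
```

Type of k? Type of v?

list() converts to list; sum of ints is int

list, int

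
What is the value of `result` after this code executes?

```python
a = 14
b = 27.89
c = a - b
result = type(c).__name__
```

a is int; b is float; c is float; result = 'float'

'float'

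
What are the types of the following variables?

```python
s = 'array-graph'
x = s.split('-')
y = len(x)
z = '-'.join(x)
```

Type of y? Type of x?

len() returns int; str.split() returns list

int, list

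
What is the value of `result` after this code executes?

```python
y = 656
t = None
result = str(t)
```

y = 656; t = None; result = 'None'

'None'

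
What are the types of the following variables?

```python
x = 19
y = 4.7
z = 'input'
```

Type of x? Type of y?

x is assigned a bare integer (no decimal point), so it is an int; y is assigned a number with a decimal point, so it is a float

int, float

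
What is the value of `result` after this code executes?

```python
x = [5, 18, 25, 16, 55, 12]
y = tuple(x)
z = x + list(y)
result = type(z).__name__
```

x is list; y is tuple; z is list; result = 'list'

'list'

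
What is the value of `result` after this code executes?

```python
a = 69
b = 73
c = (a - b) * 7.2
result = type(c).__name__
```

a is int; b is int; c is float; result = 'float'

'float'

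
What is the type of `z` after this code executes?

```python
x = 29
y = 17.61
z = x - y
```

int - float = float

float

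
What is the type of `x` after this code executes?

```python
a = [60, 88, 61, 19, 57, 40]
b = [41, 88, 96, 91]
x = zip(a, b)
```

zip() returns a zip object

zip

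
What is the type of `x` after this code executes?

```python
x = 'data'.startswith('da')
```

str.startswith() returns bool

bool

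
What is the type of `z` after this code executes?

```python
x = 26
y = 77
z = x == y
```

Equality comparison returns bool

bool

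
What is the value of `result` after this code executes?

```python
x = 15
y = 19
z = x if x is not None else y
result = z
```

x = 15; y = 19; z = 15; result = 15

15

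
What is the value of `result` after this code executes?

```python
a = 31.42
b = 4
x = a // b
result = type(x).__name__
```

a is float; b is int; x is float; result = 'float'

'float'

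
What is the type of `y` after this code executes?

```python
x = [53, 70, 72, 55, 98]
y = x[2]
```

Indexing list[int] returns int

int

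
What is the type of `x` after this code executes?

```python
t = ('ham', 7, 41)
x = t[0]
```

Index 0 of tuple is a str literal

str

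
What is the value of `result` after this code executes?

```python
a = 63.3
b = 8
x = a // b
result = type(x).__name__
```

a is float; b is int; x is float; result = 'float'

'float'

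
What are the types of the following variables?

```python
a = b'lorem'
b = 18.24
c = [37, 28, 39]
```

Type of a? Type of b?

a is assigned a bytes literal (b'...' prefix); b is assigned a number with a decimal point, so it is a float

bytes, float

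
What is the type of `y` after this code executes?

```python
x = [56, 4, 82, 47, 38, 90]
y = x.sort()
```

list.sort() returns None (mutates in place)

NoneType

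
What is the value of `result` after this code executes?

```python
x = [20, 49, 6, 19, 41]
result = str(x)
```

x = [20, 49, 6, 19, 41]; result = '[20, 49, 6, 19, 41]'

'[20, 49, 6, 19, 41]'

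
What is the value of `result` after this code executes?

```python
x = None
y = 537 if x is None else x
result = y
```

x = None; y = 537; result = 537

537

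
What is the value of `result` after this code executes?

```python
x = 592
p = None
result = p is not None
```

x = 592; p = None; result = False

False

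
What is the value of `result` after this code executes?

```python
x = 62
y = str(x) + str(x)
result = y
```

x = 62; y = '6262'; result = '6262'

'6262'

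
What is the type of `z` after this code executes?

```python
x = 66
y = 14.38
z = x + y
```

int + float = float

float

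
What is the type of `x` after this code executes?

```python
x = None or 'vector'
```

'or' with None returns the other truthy value (str)

str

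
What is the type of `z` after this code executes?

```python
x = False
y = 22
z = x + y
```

bool + int = int (bool is subclass of int)

int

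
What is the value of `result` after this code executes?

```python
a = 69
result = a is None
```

a = 69; result = False

False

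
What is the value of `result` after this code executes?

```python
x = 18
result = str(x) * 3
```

x = 18; result = '181818'

'181818'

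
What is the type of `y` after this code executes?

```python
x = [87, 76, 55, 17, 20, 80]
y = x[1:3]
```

Slicing a list returns a list

list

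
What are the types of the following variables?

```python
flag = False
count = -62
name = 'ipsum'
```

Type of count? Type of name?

count is assigned a bare integer (no decimal point), so it is an int; name is assigned a quoted string literal, so it is a str

int, str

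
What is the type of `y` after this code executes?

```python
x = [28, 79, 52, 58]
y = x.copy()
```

list.copy() returns list

list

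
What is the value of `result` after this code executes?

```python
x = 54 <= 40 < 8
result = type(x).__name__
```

x is bool; result = 'bool'

'bool'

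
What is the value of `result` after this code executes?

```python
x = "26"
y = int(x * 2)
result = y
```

x = '26'; y = 2626; result = 2626

2626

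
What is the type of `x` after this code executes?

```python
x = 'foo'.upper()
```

str.upper() returns str

str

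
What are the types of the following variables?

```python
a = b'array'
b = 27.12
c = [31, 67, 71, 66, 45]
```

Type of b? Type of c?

b is assigned a number with a decimal point, so it is a float; c is assigned a list literal (square brackets)

float, list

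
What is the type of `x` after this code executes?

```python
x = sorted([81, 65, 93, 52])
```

sorted() always returns list

list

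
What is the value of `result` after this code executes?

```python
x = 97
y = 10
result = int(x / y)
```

x = 97; y = 10; result = 9

9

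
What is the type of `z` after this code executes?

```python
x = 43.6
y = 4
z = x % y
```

float % int = float

float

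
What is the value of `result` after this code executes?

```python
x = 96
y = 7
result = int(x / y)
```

x = 96; y = 7; result = 13

13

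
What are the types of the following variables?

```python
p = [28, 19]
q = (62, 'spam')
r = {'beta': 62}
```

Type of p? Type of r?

p is assigned a list literal (square brackets); r is assigned a dict literal ({key: value})

list, dict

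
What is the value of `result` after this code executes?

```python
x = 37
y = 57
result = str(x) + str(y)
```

x = 37; y = 57; result = '3757'

'3757'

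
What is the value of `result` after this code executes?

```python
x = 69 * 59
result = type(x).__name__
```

x is int; result = 'int'

'int'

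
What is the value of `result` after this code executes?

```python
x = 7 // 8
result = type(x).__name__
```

x is int; result = 'int'

'int'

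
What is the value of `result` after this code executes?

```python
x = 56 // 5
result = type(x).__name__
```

x is int; result = 'int'

'int'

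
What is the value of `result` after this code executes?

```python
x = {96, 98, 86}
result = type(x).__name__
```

x is set; result = 'set'

'set'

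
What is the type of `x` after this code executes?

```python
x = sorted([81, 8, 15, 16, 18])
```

sorted() always returns list

list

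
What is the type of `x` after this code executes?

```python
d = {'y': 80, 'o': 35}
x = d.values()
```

.values() returns dict_values view

dict_values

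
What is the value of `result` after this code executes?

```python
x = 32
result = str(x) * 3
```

x = 32; result = '323232'

'323232'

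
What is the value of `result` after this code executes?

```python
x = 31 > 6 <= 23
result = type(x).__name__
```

x is bool; result = 'bool'

'bool'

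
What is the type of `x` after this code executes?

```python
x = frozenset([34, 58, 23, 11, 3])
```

frozenset() returns frozenset

frozenset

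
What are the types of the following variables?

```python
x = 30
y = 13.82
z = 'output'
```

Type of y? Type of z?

y is assigned a number with a decimal point, so it is a float; z is assigned a quoted string literal, so it is a str

float, str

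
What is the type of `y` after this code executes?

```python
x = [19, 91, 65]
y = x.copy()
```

list.copy() returns list

list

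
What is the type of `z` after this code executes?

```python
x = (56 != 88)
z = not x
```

'not' returns bool

bool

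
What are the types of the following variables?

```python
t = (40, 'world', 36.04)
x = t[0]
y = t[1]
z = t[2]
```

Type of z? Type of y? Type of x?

tuple[2] is float; tuple[1] is str; tuple[0] is int

float, str, int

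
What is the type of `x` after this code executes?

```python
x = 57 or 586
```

'or' returns first truthy value (int)

int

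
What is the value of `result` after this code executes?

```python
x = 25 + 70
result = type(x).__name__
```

x is int; result = 'int'

'int'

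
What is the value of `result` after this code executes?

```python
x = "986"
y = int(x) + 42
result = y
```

x = '986'; y = 1028; result = 1028

1028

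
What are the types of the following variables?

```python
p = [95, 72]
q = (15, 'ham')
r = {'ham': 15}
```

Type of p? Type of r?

p is assigned a list literal (square brackets); r is assigned a dict literal ({key: value})

list, dict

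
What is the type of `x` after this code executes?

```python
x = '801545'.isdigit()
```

str.isdigit() returns bool

bool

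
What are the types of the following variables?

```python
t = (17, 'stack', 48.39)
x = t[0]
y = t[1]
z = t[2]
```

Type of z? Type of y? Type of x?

tuple[2] is float; tuple[1] is str; tuple[0] is int

float, str, int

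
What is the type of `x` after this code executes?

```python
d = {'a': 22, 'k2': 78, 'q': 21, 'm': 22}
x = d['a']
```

Accessing dict[str, int] with str key returns int

int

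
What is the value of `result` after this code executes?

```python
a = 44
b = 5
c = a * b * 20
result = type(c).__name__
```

a is int; b is int; c is int; result = 'int'

'int'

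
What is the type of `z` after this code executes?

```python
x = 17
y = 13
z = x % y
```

int % int = int

int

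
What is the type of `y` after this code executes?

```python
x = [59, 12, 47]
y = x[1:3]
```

Slicing a list returns a list

list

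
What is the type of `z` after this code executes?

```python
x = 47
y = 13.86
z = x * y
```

int * float = float

float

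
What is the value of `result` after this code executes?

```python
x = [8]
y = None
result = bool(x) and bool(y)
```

x = [8]; y = None; result = False

False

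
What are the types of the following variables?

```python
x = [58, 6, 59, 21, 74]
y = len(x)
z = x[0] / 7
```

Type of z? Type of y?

int / int = float; len() returns int

float, int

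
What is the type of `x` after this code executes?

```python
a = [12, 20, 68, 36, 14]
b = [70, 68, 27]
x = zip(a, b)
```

zip() returns a zip object

zip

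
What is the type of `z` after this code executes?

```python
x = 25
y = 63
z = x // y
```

int // int = int

int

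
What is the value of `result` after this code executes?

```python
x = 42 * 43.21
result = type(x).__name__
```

x is float; result = 'float'

'float'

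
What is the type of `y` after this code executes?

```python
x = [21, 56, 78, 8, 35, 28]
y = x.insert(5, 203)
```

list.insert() returns None

NoneType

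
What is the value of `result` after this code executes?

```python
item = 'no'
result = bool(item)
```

item = 'no'; result = True

True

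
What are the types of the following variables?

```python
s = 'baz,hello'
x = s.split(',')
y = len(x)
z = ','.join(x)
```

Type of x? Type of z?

str.split() returns list; str.join() returns str

list, str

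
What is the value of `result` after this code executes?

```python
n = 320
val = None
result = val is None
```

n = 320; val = None; result = True

True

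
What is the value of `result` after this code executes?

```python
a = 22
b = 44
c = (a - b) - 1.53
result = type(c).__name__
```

a is int; b is int; c is float; result = 'float'

'float'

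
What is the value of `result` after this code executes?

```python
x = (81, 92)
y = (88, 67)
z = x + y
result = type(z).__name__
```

x is tuple; y is tuple; z is tuple; result = 'tuple'

'tuple'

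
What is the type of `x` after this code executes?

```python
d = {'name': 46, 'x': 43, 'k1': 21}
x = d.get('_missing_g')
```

dict.get() returns None when key not found

NoneType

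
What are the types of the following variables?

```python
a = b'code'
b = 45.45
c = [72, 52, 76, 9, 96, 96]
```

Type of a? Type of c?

a is assigned a bytes literal (b'...' prefix); c is assigned a list literal (square brackets)

bytes, list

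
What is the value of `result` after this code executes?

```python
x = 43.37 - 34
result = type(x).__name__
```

x is float; result = 'float'

'float'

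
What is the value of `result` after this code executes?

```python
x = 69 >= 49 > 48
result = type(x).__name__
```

x is bool; result = 'bool'

'bool'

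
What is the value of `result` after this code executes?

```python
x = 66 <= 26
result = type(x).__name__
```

x is bool; result = 'bool'

'bool'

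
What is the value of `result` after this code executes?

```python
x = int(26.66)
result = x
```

x = 26; result = 26

26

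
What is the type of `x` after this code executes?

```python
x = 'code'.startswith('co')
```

str.startswith() returns bool

bool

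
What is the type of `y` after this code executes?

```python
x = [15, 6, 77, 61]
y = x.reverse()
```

list.reverse() returns None

NoneType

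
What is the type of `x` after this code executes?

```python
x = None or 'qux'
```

'or' with None returns the other truthy value (str)

str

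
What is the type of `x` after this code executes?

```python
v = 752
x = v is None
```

'is' comparison returns bool

bool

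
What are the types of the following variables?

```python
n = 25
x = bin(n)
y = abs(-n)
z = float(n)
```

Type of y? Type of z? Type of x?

abs() of int returns int; float() returns float; bin() returns str

int, float, str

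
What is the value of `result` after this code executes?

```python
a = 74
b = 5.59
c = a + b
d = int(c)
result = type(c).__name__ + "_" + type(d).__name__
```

a is int; b is float; c is float; d is int; result = 'float_int'

'float_int'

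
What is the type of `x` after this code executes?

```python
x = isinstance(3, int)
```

isinstance() returns bool

bool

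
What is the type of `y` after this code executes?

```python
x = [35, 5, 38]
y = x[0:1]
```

Slicing a list returns a list

list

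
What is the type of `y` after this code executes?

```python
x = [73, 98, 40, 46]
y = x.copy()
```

list.copy() returns list

list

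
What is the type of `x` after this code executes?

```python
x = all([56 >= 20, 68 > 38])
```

all() returns bool

bool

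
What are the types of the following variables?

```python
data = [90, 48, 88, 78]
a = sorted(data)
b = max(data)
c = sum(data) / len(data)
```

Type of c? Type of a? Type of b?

int / int = float; sorted() returns list; max of ints returns int

float, list, int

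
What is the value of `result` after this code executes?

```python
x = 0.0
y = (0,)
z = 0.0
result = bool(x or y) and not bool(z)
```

x = 0.0; y = (0,); z = 0.0; result = True

True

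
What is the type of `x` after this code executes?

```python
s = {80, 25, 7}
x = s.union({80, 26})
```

set.union() returns a new set

set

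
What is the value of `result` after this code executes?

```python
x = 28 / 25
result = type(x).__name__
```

x is float; result = 'float'

'float'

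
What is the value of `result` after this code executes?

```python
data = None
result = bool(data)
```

data = None; result = False

False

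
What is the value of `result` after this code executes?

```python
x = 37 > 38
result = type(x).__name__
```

x is bool; result = 'bool'

'bool'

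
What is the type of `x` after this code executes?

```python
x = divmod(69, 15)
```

divmod() returns tuple of (quotient, remainder)

tuple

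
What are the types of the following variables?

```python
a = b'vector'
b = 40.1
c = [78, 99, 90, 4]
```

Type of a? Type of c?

a is assigned a bytes literal (b'...' prefix); c is assigned a list literal (square brackets)

bytes, list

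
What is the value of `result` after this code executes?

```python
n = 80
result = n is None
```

n = 80; result = False

False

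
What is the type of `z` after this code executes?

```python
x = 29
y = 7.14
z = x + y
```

int + float = float

float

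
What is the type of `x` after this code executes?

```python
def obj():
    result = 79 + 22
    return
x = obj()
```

Bare return returns None

NoneType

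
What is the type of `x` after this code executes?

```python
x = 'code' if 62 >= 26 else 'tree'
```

Both branches of conditional are str

str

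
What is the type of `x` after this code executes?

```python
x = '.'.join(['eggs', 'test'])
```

str.join() returns str

str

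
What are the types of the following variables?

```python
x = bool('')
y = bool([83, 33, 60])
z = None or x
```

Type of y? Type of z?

bool() returns bool; None or bool returns the bool

bool, bool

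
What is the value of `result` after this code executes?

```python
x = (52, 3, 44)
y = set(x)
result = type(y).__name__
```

x is tuple; y is set; result = 'set'

'set'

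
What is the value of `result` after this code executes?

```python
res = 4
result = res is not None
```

res = 4; result = True

True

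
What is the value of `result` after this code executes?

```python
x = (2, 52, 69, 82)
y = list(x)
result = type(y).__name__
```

x is tuple; y is list; result = 'list'

'list'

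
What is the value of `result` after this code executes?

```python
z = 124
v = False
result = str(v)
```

z = 124; v = False; result = 'False'

'False'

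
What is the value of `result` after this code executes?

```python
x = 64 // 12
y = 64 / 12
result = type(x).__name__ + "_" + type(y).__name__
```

x is int; y is float; result = 'int_float'

'int_float'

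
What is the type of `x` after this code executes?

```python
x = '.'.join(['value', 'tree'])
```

str.join() returns str

str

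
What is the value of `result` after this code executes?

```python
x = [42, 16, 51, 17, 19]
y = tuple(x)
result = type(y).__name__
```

x is list; y is tuple; result = 'tuple'

'tuple'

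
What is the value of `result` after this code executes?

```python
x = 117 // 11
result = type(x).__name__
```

x is int; result = 'int'

'int'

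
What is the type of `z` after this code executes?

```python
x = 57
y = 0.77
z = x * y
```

int * float = float

float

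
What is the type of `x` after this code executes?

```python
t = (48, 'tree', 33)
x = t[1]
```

Index 1 of tuple is a str literal

str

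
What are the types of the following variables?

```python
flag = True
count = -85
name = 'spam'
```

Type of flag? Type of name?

flag is assigned the constant True, which has type bool; name is assigned a quoted string literal, so it is a str

bool, str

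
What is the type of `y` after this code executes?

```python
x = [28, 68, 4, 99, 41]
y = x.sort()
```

list.sort() returns None (mutates in place)

NoneType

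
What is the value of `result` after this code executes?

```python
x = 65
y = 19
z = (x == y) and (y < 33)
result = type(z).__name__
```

x is int; y is int; z is bool; result = 'bool'

'bool'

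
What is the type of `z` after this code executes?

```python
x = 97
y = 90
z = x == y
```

Comparison returns bool

bool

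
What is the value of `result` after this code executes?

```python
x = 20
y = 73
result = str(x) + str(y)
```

x = 20; y = 73; result = '2073'

'2073'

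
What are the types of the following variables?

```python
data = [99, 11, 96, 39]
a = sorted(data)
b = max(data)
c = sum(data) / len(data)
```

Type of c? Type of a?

int / int = float; sorted() returns list

float, list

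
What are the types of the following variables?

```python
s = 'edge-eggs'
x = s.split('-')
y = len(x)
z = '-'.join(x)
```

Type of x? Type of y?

str.split() returns list; len() returns int

list, int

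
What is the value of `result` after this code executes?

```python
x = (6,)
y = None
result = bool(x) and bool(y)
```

x = (6,); y = None; result = False

False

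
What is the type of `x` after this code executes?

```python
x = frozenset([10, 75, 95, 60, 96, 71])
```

frozenset() returns frozenset

frozenset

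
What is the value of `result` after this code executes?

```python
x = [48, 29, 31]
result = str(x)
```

x = [48, 29, 31]; result = '[48, 29, 31]'

'[48, 29, 31]'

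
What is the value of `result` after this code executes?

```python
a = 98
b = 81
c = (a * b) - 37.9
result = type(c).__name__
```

a is int; b is int; c is float; result = 'float'

'float'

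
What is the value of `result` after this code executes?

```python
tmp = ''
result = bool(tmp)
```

tmp = ''; result = False

False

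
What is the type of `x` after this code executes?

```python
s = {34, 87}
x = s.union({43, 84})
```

set.union() returns a new set

set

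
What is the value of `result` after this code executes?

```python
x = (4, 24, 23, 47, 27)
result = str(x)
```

x = (4, 24, 23, 47, 27); result = '(4, 24, 23, 47, 27)'

'(4, 24, 23, 47, 27)'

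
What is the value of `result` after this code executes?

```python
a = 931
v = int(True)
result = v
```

a = 931; v = 1; result = 1

1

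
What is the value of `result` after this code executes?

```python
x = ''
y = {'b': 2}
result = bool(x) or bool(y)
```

x = ''; y = {'b': 2}; result = True

True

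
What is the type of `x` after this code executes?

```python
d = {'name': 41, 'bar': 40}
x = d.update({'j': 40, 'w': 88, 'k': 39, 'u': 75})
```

dict.update() returns None

NoneType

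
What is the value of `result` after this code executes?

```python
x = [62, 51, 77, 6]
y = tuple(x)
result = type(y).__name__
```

x is list; y is tuple; result = 'tuple'

'tuple'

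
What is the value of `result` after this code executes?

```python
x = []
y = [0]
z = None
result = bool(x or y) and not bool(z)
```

x = []; y = [0]; z = None; result = True

True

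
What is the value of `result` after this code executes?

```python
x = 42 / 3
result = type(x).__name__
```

x is float; result = 'float'

'float'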